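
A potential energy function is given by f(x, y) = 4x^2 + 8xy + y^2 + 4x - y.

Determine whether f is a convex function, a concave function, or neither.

f is quadratic, so its Hessian is the constant matrix H = [[8, 8], [8, 2]].
det(H) = -48, tr(H) = 10.
det(H) < 0, so H is indefinite: neither convex nor concave.

neither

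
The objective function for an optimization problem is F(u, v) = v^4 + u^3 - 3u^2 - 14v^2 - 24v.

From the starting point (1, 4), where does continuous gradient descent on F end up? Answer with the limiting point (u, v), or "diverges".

F is separable, so gradient descent decouples: u follows -∂F/∂u, v follows -∂F/∂v.
∂F/∂u = 3u(u - 2); at u=1 this is -3, so u increases.
∂F/∂v = 4(v - 3)(v + 1)(v + 2); at v=4 this is 120, so v decreases.
u converges to its nearest critical value 2 (a local min of the u-part); v converges to 3. The iterate converges to (2, 3).

(2, 3)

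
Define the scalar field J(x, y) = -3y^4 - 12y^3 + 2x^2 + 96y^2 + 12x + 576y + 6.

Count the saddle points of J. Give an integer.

2

J separates as a function of x plus a function of y, so ∇J=0 decouples.
∂J/∂x = 4(x + 3) = 0 at x ∈ {-3}; ∂J/∂y = -12(y - 4)(y + 3)(y + 4) = 0 at y ∈ {-4, -3, 4}.
The Hessian is diagonal: diag(J_xx, J_yy). Second derivatives: J_xx(-3)=4; J_yy(-4)=-96, J_yy(-3)=84, J_yy(4)=-672.
Saddle points occur where the two diagonal entries have opposite signs: (-3, -4), (-3, 4). Count: 2.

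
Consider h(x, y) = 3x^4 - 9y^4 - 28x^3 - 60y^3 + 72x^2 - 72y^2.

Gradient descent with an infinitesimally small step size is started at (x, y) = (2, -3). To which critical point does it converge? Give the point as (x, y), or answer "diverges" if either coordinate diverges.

h is separable, so gradient descent decouples: x follows -∂h/∂x, y follows -∂h/∂y.
∂h/∂x = 12x(x - 4)(x - 3); at x=2 this is 48, so x decreases.
∂h/∂y = -36y(y + 1)(y + 4); at y=-3 this is -216, so y increases.
x converges to its nearest critical value 0 (a local min of the x-part); y converges to -1. The iterate converges to (0, -1).

(0, -1)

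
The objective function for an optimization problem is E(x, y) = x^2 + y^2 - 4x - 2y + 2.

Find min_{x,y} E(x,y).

-3

E(x,y) separates as P(x) + Q(y) + 2, so its minimum is min P + min Q + 2.
P'(x) = 2x - 4 vanishes at x ∈ {2}; Q'(y) = 2y - 2 vanishes at y ∈ {1}.
Local minima of P (where P''>0): P(2)=-4. Local minima of Q: Q(1)=-1.
So the global minimum of E is P(2) + Q(1) + 2 = -4 − 1 + 2 = -3, attained at (2, 1).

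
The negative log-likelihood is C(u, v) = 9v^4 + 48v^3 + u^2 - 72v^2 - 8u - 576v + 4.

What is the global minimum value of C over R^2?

-924

C(u,v) separates as P(u) + Q(v) + 4, so its minimum is min P + min Q + 4.
P'(u) = 2u - 8 vanishes at u ∈ {4}; Q'(v) = 36(v - 2)(v + 2)(v + 4) vanishes at v ∈ {-4, -2, 2}.
Local minima of P (where P''>0): P(4)=-16. Local minima of Q: Q(-4)=384, Q(2)=-912.
So the global minimum of C is P(4) + Q(2) + 4 = -16 − 912 + 4 = -924, attained at (4, 2).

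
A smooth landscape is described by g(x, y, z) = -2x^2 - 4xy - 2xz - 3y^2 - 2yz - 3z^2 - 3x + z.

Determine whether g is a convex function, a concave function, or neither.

concave

g is quadratic, so its Hessian is the constant matrix H = [[-4, -4, -2], [-4, -6, -2], [-2, -2, -6]].
Leading principal minors: -4, 8, -40.
Signs alternate −, +, − ⇒ H ≺ 0 ⇒ concave.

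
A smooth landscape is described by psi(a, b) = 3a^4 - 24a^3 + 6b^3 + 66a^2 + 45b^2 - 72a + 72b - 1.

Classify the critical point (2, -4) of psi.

The mixed partial ∂²psi/∂a∂b is 0, so the Hessian at any point is diag(psi_aa, psi_bb) = diag(12(3a^2 - 12a + 11), 18(2b + 5)).
At (2, -4): H = diag(-12, -54).
Both eigenvalues are negative, so H is negative definite: a local maximum.

local maximum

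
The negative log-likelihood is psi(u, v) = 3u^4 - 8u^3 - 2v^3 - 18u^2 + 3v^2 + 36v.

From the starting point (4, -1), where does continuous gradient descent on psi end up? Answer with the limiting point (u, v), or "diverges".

(3, -2)

psi is separable, so gradient descent decouples: u follows -∂psi/∂u, v follows -∂psi/∂v.
∂psi/∂u = 12u(u - 3)(u + 1); at u=4 this is 240, so u decreases.
∂psi/∂v = -6(v - 3)(v + 2); at v=-1 this is 24, so v decreases.
u converges to its nearest critical value 3 (a local min of the u-part); v converges to -2. The iterate converges to (3, -2).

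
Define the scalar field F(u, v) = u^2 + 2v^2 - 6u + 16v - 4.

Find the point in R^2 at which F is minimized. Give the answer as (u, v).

F(u,v) separates as P(u) + Q(v) − 4, so its minimum is min P + min Q − 4.
P'(u) = 2u - 6 vanishes at u ∈ {3}; Q'(v) = 4v + 16 vanishes at v ∈ {-4}.
Local minima of P (where P''>0): P(3)=-9. Local minima of Q: Q(-4)=-32.
So the global minimum of F is P(3) + Q(-4) − 4 = -9 − 32 − 4 = -45, attained at (3, -4).

(3, -4)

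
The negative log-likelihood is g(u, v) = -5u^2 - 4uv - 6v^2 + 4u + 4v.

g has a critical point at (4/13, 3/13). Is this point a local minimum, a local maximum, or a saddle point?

local maximum

The Hessian of g is constant: H = [[-10, -4], [-4, -12]].
det(H) = (-10)·(-12) − (-4)² = 104.
det(H) > 0 and tr(H) = -22 < 0, so H is negative definite and the point is a local maximum.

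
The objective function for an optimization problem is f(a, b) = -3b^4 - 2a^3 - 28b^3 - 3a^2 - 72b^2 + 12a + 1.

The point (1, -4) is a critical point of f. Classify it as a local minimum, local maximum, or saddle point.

local maximum

The mixed partial ∂²f/∂a∂b is 0, so the Hessian at any point is diag(f_aa, f_bb) = diag(-6(2a + 1), -12(3b^2 + 14b + 12)).
At (1, -4): H = diag(-18, -48).
Both eigenvalues are negative, so H is negative definite: a local maximum.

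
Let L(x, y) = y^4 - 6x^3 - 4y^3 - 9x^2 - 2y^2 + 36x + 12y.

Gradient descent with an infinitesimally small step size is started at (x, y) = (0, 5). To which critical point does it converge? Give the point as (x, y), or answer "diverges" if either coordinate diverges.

L is separable, so gradient descent decouples: x follows -∂L/∂x, y follows -∂L/∂y.
∂L/∂x = -18(x - 1)(x + 2); at x=0 this is 36, so x decreases.
∂L/∂y = 4(y - 3)(y - 1)(y + 1); at y=5 this is 192, so y decreases.
x converges to its nearest critical value -2 (a local min of the x-part); y converges to 3. The iterate converges to (-2, 3).

(-2, 3)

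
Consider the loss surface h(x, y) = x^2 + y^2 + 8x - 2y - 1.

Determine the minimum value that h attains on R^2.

-18

h(x,y) separates as P(x) + Q(y) − 1, so its minimum is min P + min Q − 1.
P'(x) = 2x + 8 vanishes at x ∈ {-4}; Q'(y) = 2y - 2 vanishes at y ∈ {1}.
Local minima of P (where P''>0): P(-4)=-16. Local minima of Q: Q(1)=-1.
So the global minimum of h is P(-4) + Q(1) − 1 = -16 − 1 − 1 = -18, attained at (-4, 1).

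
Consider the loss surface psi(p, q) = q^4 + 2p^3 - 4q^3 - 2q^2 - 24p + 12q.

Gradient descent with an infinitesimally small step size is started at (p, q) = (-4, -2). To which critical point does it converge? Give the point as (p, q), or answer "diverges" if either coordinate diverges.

diverges

psi is separable, so gradient descent decouples: p follows -∂psi/∂p, q follows -∂psi/∂q.
∂psi/∂p = 6(p - 2)(p + 2); at p=-4 this is 72, so p decreases.
∂psi/∂q = 4(q - 3)(q - 1)(q + 1); at q=-2 this is -60, so q increases.
The p-coordinate has no critical point in that direction and runs off to infinity.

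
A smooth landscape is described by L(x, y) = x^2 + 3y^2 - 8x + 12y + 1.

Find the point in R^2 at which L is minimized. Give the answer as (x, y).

L(x,y) separates as P(x) + Q(y) + 1, so its minimum is min P + min Q + 1.
P'(x) = 2x - 8 vanishes at x ∈ {4}; Q'(y) = 6y + 12 vanishes at y ∈ {-2}.
Local minima of P (where P''>0): P(4)=-16. Local minima of Q: Q(-2)=-12.
So the global minimum of L is P(4) + Q(-2) + 1 = -16 − 12 + 1 = -27, attained at (4, -2).

(4, -2)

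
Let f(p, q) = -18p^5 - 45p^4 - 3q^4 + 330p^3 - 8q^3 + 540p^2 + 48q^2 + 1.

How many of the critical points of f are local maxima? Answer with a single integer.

4

f separates as a function of p plus a function of q, so ∇f=0 decouples.
∂f/∂p = -90p(p - 3)(p + 1)(p + 4) = 0 at p ∈ {-4, -1, 0, 3}; ∂f/∂q = -12q(q - 2)(q + 4) = 0 at q ∈ {-4, 0, 2}.
The Hessian is diagonal: diag(f_pp, f_qq). Second derivatives: f_pp(-4)=7560, f_pp(-1)=-1080, f_pp(0)=1080, f_pp(3)=-7560; f_qq(-4)=-288, f_qq(0)=96, f_qq(2)=-144.
Local maxima occur where both diagonal entries negative: (-1, -4), (-1, 2), (3, -4), (3, 2). Count: 4.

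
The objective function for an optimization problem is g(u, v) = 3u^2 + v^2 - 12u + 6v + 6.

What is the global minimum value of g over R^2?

-15

g(u,v) separates as P(u) + Q(v) + 6, so its minimum is min P + min Q + 6.
P'(u) = 6u - 12 vanishes at u ∈ {2}; Q'(v) = 2v + 6 vanishes at v ∈ {-3}.
Local minima of P (where P''>0): P(2)=-12. Local minima of Q: Q(-3)=-9.
So the global minimum of g is P(2) + Q(-3) + 6 = -12 − 9 + 6 = -15, attained at (2, -3).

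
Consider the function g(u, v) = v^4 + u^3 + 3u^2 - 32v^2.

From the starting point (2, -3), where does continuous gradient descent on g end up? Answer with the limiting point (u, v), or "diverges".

(0, -4)

g is separable, so gradient descent decouples: u follows -∂g/∂u, v follows -∂g/∂v.
∂g/∂u = 3u(u + 2); at u=2 this is 24, so u decreases.
∂g/∂v = 4v(v - 4)(v + 4); at v=-3 this is 84, so v decreases.
u converges to its nearest critical value 0 (a local min of the u-part); v converges to -4. The iterate converges to (0, -4).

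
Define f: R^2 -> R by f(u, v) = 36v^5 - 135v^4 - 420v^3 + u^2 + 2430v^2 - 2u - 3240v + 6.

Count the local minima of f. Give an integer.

f separates as a function of u plus a function of v, so ∇f=0 decouples.
∂f/∂u = 2(u - 1) = 0 at u ∈ {1}; ∂f/∂v = 180(v - 3)(v - 2)(v - 1)(v + 3) = 0 at v ∈ {-3, 1, 2, 3}.
The Hessian is diagonal: diag(f_uu, f_vv). Second derivatives: f_uu(1)=2; f_vv(-3)=-21600, f_vv(1)=1440, f_vv(2)=-900, f_vv(3)=2160.
Local minima occur where both diagonal entries positive: (1, 1), (1, 3). Count: 2.

2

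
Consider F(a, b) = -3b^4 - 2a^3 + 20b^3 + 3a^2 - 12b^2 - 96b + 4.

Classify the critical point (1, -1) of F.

The mixed partial ∂²F/∂a∂b is 0, so the Hessian at any point is diag(F_aa, F_bb) = diag(6(-2a + 1), 12(-3b^2 + 10b - 2)).
At (1, -1): H = diag(-6, -180).
Both eigenvalues are negative, so H is negative definite: a local maximum.

local maximum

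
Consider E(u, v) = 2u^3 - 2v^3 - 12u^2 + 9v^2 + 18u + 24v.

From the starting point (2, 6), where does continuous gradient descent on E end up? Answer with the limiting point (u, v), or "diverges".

diverges

E is separable, so gradient descent decouples: u follows -∂E/∂u, v follows -∂E/∂v.
∂E/∂u = 6(u - 3)(u - 1); at u=2 this is -6, so u increases.
∂E/∂v = -6(v - 4)(v + 1); at v=6 this is -84, so v increases.
The v-coordinate has no critical point in that direction and runs off to infinity.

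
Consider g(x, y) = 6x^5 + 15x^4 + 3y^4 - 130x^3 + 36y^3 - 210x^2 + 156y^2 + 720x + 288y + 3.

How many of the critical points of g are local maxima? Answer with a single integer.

g separates as a function of x plus a function of y, so ∇g=0 decouples.
∂g/∂x = 30(x - 3)(x - 1)(x + 2)(x + 4) = 0 at x ∈ {-4, -2, 1, 3}; ∂g/∂y = 12(y + 2)(y + 3)(y + 4) = 0 at y ∈ {-4, -3, -2}.
The Hessian is diagonal: diag(g_xx, g_yy). Second derivatives: g_xx(-4)=-2100, g_xx(-2)=900, g_xx(1)=-900, g_xx(3)=2100; g_yy(-4)=24, g_yy(-3)=-12, g_yy(-2)=24.
Local maxima occur where both diagonal entries negative: (-4, -3), (1, -3). Count: 2.

2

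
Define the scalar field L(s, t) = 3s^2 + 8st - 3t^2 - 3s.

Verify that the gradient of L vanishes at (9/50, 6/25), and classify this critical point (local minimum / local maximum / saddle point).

saddle point

∇L = (6s + 8t - 3, 8s - 6t); substituting (9/50, 6/25) gives ∇L = (0, 0), so (9/50, 6/25) is indeed a critical point.
The Hessian of L is constant: H = [[6, 8], [8, -6]].
det(H) = 6·(-6) − 8² = -100.
Since det(H) < 0, H is indefinite and the critical point is a saddle point.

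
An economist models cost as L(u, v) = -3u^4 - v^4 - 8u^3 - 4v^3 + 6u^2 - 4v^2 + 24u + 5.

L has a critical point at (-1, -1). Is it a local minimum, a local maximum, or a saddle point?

The mixed partial ∂²L/∂u∂v is 0, so the Hessian at any point is diag(L_uu, L_vv) = diag(12(-3u^2 - 4u + 1), -4(3v^2 + 6v + 2)).
At (-1, -1): H = diag(24, 4).
Both eigenvalues are positive, so H is positive definite: a local minimum.

local minimum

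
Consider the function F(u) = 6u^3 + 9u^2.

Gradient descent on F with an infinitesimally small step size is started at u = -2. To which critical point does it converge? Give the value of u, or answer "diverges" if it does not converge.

F'(u) = 18u(u + 1), so F'(-2) = 36.
Gradient descent moves in the -F' direction, i.e. u is decreasing.
There is no critical point below u=-2, and F' keeps the same sign, so the iterate runs off to −∞.

diverges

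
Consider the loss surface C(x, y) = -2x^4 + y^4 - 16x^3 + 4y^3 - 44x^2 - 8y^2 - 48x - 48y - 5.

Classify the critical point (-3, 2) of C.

saddle point

The mixed partial ∂²C/∂x∂y is 0, so the Hessian at any point is diag(C_xx, C_yy) = diag(-8(3x^2 + 12x + 11), 4(3y^2 + 6y - 4)).
At (-3, 2): H = diag(-16, 80).
The eigenvalues have opposite signs, so H is indefinite: a saddle point.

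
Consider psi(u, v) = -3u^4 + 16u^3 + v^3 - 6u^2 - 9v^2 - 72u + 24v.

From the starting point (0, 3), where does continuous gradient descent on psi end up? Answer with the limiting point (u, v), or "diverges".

psi is separable, so gradient descent decouples: u follows -∂psi/∂u, v follows -∂psi/∂v.
∂psi/∂u = -12(u - 3)(u - 2)(u + 1); at u=0 this is -72, so u increases.
∂psi/∂v = 3(v - 4)(v - 2); at v=3 this is -3, so v increases.
u converges to its nearest critical value 2 (a local min of the u-part); v converges to 4. The iterate converges to (2, 4).

(2, 4)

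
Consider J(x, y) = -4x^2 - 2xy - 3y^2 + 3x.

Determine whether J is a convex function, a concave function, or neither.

concave

J is quadratic, so its Hessian is the constant matrix H = [[-8, -2], [-2, -6]].
det(H) = 44, tr(H) = -14.
det(H) > 0 and tr(H) < 0, so H is negative definite everywhere: concave.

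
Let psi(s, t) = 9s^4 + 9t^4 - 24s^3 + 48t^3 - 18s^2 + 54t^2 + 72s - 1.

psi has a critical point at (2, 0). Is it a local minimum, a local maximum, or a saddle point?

local minimum

The mixed partial ∂²psi/∂s∂t is 0, so the Hessian at any point is diag(psi_ss, psi_tt) = diag(36(3s^2 - 4s - 1), 36(3t^2 + 8t + 3)).
At (2, 0): H = diag(108, 108).
Both eigenvalues are positive, so H is positive definite: a local minimum.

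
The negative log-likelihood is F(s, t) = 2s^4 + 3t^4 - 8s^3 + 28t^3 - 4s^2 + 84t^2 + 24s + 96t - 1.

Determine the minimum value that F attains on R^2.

F(s,t) separates as P(s) + Q(t) − 1, so its minimum is min P + min Q − 1.
P'(s) = 8(s - 3)(s - 1)(s + 1) vanishes at s ∈ {-1, 1, 3}; Q'(t) = 12(t + 1)(t + 2)(t + 4) vanishes at t ∈ {-4, -2, -1}.
Local minima of P (where P''>0): P(-1)=-18, P(3)=-18. Local minima of Q: Q(-4)=-64, Q(-1)=-37.
So the global minimum of F is P(-1) + Q(-4) − 1 = -18 − 64 − 1 = -83, attained at (-1, -4).

-83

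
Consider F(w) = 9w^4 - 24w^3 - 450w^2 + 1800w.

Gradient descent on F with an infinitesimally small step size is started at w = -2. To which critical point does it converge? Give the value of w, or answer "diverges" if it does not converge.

F'(w) = 36(w - 5)(w - 2)(w + 5), so F'(-2) = 3024.
Gradient descent moves in the -F' direction, i.e. w is decreasing.
The nearest critical point in that direction is w = -5, where F'' = 2520 > 0 (a local minimum). The iterate converges there.

-5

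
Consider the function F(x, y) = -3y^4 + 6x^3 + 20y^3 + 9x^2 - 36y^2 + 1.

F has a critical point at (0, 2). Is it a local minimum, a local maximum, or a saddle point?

The mixed partial ∂²F/∂x∂y is 0, so the Hessian at any point is diag(F_xx, F_yy) = diag(18(2x + 1), 12(-3y^2 + 10y - 6)).
At (0, 2): H = diag(18, 24).
Both eigenvalues are positive, so H is positive definite: a local minimum.

local minimum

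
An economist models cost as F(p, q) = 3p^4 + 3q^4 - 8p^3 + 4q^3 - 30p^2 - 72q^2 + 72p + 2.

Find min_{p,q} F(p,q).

-790

F(p,q) separates as A(p) + B(q) + 2, so its minimum is min A + min B + 2.
A'(p) = 12(p - 3)(p - 1)(p + 2) vanishes at p ∈ {-2, 1, 3}; B'(q) = 12q(q - 3)(q + 4) vanishes at q ∈ {-4, 0, 3}.
Local minima of A (where A''>0): A(-2)=-152, A(3)=-27. Local minima of B: B(-4)=-640, B(3)=-297.
So the global minimum of F is A(-2) + B(-4) + 2 = -152 − 640 + 2 = -790, attained at (-2, -4).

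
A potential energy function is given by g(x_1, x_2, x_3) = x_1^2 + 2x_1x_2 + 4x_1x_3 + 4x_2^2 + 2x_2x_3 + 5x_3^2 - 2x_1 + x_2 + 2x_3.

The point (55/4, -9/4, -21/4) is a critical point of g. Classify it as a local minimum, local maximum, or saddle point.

local minimum

The Hessian is constant: H = [[2, 2, 4], [2, 8, 2], [4, 2, 10]].
Leading principal minors: Δ₁ = 2, Δ₂ = 12, Δ₃ = 16.
All leading minors are positive, so H is positive definite: a local minimum.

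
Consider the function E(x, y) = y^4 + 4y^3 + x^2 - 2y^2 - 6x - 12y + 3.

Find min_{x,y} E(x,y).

-15

E(x,y) separates as P(x) + Q(y) + 3, so its minimum is min P + min Q + 3.
P'(x) = 2x - 6 vanishes at x ∈ {3}; Q'(y) = 4(y - 1)(y + 1)(y + 3) vanishes at y ∈ {-3, -1, 1}.
Local minima of P (where P''>0): P(3)=-9. Local minima of Q: Q(-3)=-9, Q(1)=-9.
So the global minimum of E is P(3) + Q(-3) + 3 = -9 − 9 + 3 = -15, attained at (3, -3).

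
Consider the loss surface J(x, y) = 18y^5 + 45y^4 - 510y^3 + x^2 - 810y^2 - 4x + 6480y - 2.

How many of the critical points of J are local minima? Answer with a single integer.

J separates as a function of x plus a function of y, so ∇J=0 decouples.
∂J/∂x = 2(x - 2) = 0 at x ∈ {2}; ∂J/∂y = 90(y - 3)(y - 2)(y + 3)(y + 4) = 0 at y ∈ {-4, -3, 2, 3}.
The Hessian is diagonal: diag(J_xx, J_yy). Second derivatives: J_xx(2)=2; J_yy(-4)=-3780, J_yy(-3)=2700, J_yy(2)=-2700, J_yy(3)=3780.
Local minima occur where both diagonal entries positive: (2, -3), (2, 3). Count: 2.

2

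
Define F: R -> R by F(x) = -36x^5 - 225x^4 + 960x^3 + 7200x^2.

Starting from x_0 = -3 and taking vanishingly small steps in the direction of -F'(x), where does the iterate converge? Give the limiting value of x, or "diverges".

F'(x) = -180x(x - 4)(x + 4)(x + 5), so F'(-3) = -7560.
Gradient descent moves in the -F' direction, i.e. x is increasing.
The nearest critical point in that direction is x = 0, where F'' = 14400 > 0 (a local minimum). The iterate converges there.

0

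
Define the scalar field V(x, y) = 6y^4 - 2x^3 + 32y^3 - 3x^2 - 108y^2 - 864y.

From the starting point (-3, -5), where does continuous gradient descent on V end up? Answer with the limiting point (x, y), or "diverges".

(-1, -4)

V is separable, so gradient descent decouples: x follows -∂V/∂x, y follows -∂V/∂y.
∂V/∂x = -6x(x + 1); at x=-3 this is -36, so x increases.
∂V/∂y = 24(y - 3)(y + 3)(y + 4); at y=-5 this is -384, so y increases.
x converges to its nearest critical value -1 (a local min of the x-part); y converges to -4. The iterate converges to (-1, -4).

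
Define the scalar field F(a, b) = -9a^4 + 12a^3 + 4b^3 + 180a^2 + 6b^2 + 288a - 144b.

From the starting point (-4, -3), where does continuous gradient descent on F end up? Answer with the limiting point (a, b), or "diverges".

diverges

F is separable, so gradient descent decouples: a follows -∂F/∂a, b follows -∂F/∂b.
∂F/∂a = -36(a - 4)(a + 1)(a + 2); at a=-4 this is 1728, so a decreases.
∂F/∂b = 12(b - 3)(b + 4); at b=-3 this is -72, so b increases.
The a-coordinate has no critical point in that direction and runs off to infinity.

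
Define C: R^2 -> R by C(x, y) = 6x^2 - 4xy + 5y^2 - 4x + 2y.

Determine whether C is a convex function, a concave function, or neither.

convex

C is quadratic, so its Hessian is the constant matrix H = [[12, -4], [-4, 10]].
det(H) = 104, tr(H) = 22.
det(H) > 0 and tr(H) > 0, so H is positive definite everywhere: convex.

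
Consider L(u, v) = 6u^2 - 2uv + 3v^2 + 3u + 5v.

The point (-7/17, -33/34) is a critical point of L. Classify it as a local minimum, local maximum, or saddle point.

The Hessian of L is constant: H = [[12, -2], [-2, 6]].
det(H) = 12·6 − (-2)² = 68.
det(H) > 0 and tr(H) = 18 > 0, so H is positive definite and the point is a local minimum.

local minimum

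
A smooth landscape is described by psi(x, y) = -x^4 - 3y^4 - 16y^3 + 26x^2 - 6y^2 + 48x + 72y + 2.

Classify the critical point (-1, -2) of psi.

local minimum

The mixed partial ∂²psi/∂x∂y is 0, so the Hessian at any point is diag(psi_xx, psi_yy) = diag(4(-3x^2 + 13), -12(3y^2 + 8y + 1)).
At (-1, -2): H = diag(40, 36).
Both eigenvalues are positive, so H is positive definite: a local minimum.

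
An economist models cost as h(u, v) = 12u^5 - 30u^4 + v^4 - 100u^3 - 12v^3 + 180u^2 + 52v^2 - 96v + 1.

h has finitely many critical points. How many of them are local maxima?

h separates as a function of u plus a function of v, so ∇h=0 decouples.
∂h/∂u = 60u(u - 3)(u - 1)(u + 2) = 0 at u ∈ {-2, 0, 1, 3}; ∂h/∂v = 4(v - 4)(v - 3)(v - 2) = 0 at v ∈ {2, 3, 4}.
The Hessian is diagonal: diag(h_uu, h_vv). Second derivatives: h_uu(-2)=-1800, h_uu(0)=360, h_uu(1)=-360, h_uu(3)=1800; h_vv(2)=8, h_vv(3)=-4, h_vv(4)=8.
Local maxima occur where both diagonal entries negative: (-2, 3), (1, 3). Count: 2.

2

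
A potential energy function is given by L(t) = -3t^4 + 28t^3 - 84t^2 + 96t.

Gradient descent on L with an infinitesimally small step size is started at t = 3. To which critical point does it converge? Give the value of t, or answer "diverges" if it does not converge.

L'(t) = -12(t - 4)(t - 2)(t - 1), so L'(3) = 24.
Gradient descent moves in the -L' direction, i.e. t is decreasing.
The nearest critical point in that direction is t = 2, where L'' = 24 > 0 (a local minimum). The iterate converges there.

2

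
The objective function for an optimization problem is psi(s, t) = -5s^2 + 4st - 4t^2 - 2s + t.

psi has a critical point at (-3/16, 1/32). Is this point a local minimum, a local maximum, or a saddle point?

local maximum

The Hessian of psi is constant: H = [[-10, 4], [4, -8]].
det(H) = (-10)·(-8) − 4² = 64.
det(H) > 0 and tr(H) = -18 < 0, so H is negative definite and the point is a local maximum.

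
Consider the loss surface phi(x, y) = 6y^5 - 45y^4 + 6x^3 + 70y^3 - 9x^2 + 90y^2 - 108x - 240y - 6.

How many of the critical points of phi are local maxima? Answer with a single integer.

phi separates as a function of x plus a function of y, so ∇phi=0 decouples.
∂phi/∂x = 18(x - 3)(x + 2) = 0 at x ∈ {-2, 3}; ∂phi/∂y = 30(y - 4)(y - 2)(y - 1)(y + 1) = 0 at y ∈ {-1, 1, 2, 4}.
The Hessian is diagonal: diag(phi_xx, phi_yy). Second derivatives: phi_xx(-2)=-90, phi_xx(3)=90; phi_yy(-1)=-900, phi_yy(1)=180, phi_yy(2)=-180, phi_yy(4)=900.
Local maxima occur where both diagonal entries negative: (-2, -1), (-2, 2). Count: 2.

2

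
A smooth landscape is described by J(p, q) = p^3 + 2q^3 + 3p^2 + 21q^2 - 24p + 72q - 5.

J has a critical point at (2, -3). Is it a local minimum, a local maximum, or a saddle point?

The mixed partial ∂²J/∂p∂q is 0, so the Hessian at any point is diag(J_pp, J_qq) = diag(6(p + 1), 6(2q + 7)).
At (2, -3): H = diag(18, 6).
Both eigenvalues are positive, so H is positive definite: a local minimum.

local minimum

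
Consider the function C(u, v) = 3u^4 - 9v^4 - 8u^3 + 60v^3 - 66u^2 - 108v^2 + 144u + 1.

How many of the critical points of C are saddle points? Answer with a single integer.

5

C separates as a function of u plus a function of v, so ∇C=0 decouples.
∂C/∂u = 12(u - 4)(u - 1)(u + 3) = 0 at u ∈ {-3, 1, 4}; ∂C/∂v = -36v(v - 3)(v - 2) = 0 at v ∈ {0, 2, 3}.
The Hessian is diagonal: diag(C_uu, C_vv). Second derivatives: C_uu(-3)=336, C_uu(1)=-144, C_uu(4)=252; C_vv(0)=-216, C_vv(2)=72, C_vv(3)=-108.
Saddle points occur where the two diagonal entries have opposite signs: (-3, 0), (-3, 3), (1, 2), (4, 0), (4, 3). Count: 5.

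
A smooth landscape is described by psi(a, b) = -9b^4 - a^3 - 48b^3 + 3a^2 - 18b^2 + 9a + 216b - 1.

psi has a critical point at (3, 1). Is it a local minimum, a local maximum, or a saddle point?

The mixed partial ∂²psi/∂a∂b is 0, so the Hessian at any point is diag(psi_aa, psi_bb) = diag(6(-a + 1), -36(3b^2 + 8b + 1)).
At (3, 1): H = diag(-12, -432).
Both eigenvalues are negative, so H is negative definite: a local maximum.

local maximum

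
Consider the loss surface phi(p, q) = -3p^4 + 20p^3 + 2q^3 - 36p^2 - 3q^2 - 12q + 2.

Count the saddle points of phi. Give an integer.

phi separates as a function of p plus a function of q, so ∇phi=0 decouples.
∂phi/∂p = -12p(p - 3)(p - 2) = 0 at p ∈ {0, 2, 3}; ∂phi/∂q = 6(q - 2)(q + 1) = 0 at q ∈ {-1, 2}.
The Hessian is diagonal: diag(phi_pp, phi_qq). Second derivatives: phi_pp(0)=-72, phi_pp(2)=24, phi_pp(3)=-36; phi_qq(-1)=-18, phi_qq(2)=18.
Saddle points occur where the two diagonal entries have opposite signs: (0, 2), (2, -1), (3, 2). Count: 3.

3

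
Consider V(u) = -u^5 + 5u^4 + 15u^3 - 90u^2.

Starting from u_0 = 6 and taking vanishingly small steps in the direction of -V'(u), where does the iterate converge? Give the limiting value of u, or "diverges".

diverges

V'(u) = -5u(u - 4)(u - 3)(u + 3), so V'(6) = -1620.
Gradient descent moves in the -V' direction, i.e. u is increasing.
There is no critical point above u=6, and V' keeps the same sign, so the iterate runs off to +∞.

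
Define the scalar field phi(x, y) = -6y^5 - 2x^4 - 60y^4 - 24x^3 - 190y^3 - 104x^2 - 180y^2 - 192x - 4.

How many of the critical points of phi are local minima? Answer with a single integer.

phi separates as a function of x plus a function of y, so ∇phi=0 decouples.
∂phi/∂x = -8(x + 2)(x + 3)(x + 4) = 0 at x ∈ {-4, -3, -2}; ∂phi/∂y = -30y(y + 1)(y + 3)(y + 4) = 0 at y ∈ {-4, -3, -1, 0}.
The Hessian is diagonal: diag(phi_xx, phi_yy). Second derivatives: phi_xx(-4)=-16, phi_xx(-3)=8, phi_xx(-2)=-16; phi_yy(-4)=360, phi_yy(-3)=-180, phi_yy(-1)=180, phi_yy(0)=-360.
Local minima occur where both diagonal entries positive: (-3, -4), (-3, -1). Count: 2.

2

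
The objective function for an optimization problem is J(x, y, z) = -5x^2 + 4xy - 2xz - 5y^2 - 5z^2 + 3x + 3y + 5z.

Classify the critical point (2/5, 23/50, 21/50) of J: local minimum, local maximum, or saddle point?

local maximum

The Hessian is constant: H = [[-10, 4, -2], [4, -10, 0], [-2, 0, -10]].
Leading principal minors: Δ₁ = -10, Δ₂ = 84, Δ₃ = -800.
The minors alternate sign starting negative (−, +, −), so H is negative definite: a local maximum.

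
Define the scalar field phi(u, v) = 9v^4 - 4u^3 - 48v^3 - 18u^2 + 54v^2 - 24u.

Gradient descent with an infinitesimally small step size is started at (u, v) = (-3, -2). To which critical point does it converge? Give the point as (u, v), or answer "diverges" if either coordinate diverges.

phi is separable, so gradient descent decouples: u follows -∂phi/∂u, v follows -∂phi/∂v.
∂phi/∂u = -12(u + 1)(u + 2); at u=-3 this is -24, so u increases.
∂phi/∂v = 36v(v - 3)(v - 1); at v=-2 this is -1080, so v increases.
u converges to its nearest critical value -2 (a local min of the u-part); v converges to 0. The iterate converges to (-2, 0).

(-2, 0)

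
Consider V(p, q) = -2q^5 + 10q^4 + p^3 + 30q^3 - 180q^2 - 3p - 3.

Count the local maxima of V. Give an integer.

V separates as a function of p plus a function of q, so ∇V=0 decouples.
∂V/∂p = 3(p - 1)(p + 1) = 0 at p ∈ {-1, 1}; ∂V/∂q = -10q(q - 4)(q - 3)(q + 3) = 0 at q ∈ {-3, 0, 3, 4}.
The Hessian is diagonal: diag(V_pp, V_qq). Second derivatives: V_pp(-1)=-6, V_pp(1)=6; V_qq(-3)=1260, V_qq(0)=-360, V_qq(3)=180, V_qq(4)=-280.
Local maxima occur where both diagonal entries negative: (-1, 0), (-1, 4). Count: 2.

2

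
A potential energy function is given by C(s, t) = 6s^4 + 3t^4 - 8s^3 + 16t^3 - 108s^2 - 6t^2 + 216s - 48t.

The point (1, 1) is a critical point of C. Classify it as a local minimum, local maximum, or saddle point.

The mixed partial ∂²C/∂s∂t is 0, so the Hessian at any point is diag(C_ss, C_tt) = diag(24(3s^2 - 2s - 9), 12(3t^2 + 8t - 1)).
At (1, 1): H = diag(-192, 120).
The eigenvalues have opposite signs, so H is indefinite: a saddle point.

saddle point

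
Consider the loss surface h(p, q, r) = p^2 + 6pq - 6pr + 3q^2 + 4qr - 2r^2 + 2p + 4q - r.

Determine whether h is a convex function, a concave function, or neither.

neither

h is quadratic, so its Hessian is the constant matrix H = [[2, 6, -6], [6, 6, 4], [-6, 4, -4]].
Leading principal minors: 2, -24, -440.
Neither pattern holds ⇒ H is indefinite ⇒ neither convex nor concave.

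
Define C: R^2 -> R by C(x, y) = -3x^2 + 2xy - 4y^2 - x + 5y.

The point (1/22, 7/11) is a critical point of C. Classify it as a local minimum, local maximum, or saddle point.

local maximum

The Hessian of C is constant: H = [[-6, 2], [2, -8]].
det(H) = (-6)·(-8) − 2² = 44.
det(H) > 0 and tr(H) = -14 < 0, so H is negative definite and the point is a local maximum.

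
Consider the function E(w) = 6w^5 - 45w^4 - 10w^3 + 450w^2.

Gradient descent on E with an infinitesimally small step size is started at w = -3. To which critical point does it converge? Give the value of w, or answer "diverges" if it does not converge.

diverges

E'(w) = 30w(w - 5)(w - 3)(w + 2), so E'(-3) = 4320.
Gradient descent moves in the -E' direction, i.e. w is decreasing.
There is no critical point below w=-3, and E' keeps the same sign, so the iterate runs off to −∞.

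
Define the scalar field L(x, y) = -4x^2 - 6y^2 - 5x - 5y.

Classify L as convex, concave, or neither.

L is quadratic, so its Hessian is the constant matrix H = [[-8, 0], [0, -12]].
det(H) = 96, tr(H) = -20.
det(H) > 0 and tr(H) < 0, so H is negative definite everywhere: concave.

concave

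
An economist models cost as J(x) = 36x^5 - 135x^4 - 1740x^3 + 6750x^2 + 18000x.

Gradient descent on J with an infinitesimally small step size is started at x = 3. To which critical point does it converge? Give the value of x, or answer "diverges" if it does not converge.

-1

J'(x) = 180(x - 5)(x - 4)(x + 1)(x + 5), so J'(3) = 11520.
Gradient descent moves in the -J' direction, i.e. x is decreasing.
The nearest critical point in that direction is x = -1, where J'' = 21600 > 0 (a local minimum). The iterate converges there.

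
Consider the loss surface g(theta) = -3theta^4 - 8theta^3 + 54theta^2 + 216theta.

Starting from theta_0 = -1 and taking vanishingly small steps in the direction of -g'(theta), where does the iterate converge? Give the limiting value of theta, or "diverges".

-2

g'(theta) = -12(theta - 3)(theta + 2)(theta + 3), so g'(-1) = 96.
Gradient descent moves in the -g' direction, i.e. theta is decreasing.
The nearest critical point in that direction is theta = -2, where g'' = 60 > 0 (a local minimum). The iterate converges there.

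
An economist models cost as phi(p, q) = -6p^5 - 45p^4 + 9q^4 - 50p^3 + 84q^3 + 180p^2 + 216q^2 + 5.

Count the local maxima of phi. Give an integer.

2

phi separates as a function of p plus a function of q, so ∇phi=0 decouples.
∂phi/∂p = -30p(p - 1)(p + 3)(p + 4) = 0 at p ∈ {-4, -3, 0, 1}; ∂phi/∂q = 36q(q + 3)(q + 4) = 0 at q ∈ {-4, -3, 0}.
The Hessian is diagonal: diag(phi_pp, phi_qq). Second derivatives: phi_pp(-4)=600, phi_pp(-3)=-360, phi_pp(0)=360, phi_pp(1)=-600; phi_qq(-4)=144, phi_qq(-3)=-108, phi_qq(0)=432.
Local maxima occur where both diagonal entries negative: (-3, -3), (1, -3). Count: 2.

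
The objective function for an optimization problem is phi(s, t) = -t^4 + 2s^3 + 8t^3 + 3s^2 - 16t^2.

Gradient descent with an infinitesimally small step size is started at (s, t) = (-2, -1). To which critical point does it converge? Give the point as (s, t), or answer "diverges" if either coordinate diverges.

phi is separable, so gradient descent decouples: s follows -∂phi/∂s, t follows -∂phi/∂t.
∂phi/∂s = 6s(s + 1); at s=-2 this is 12, so s decreases.
∂phi/∂t = -4t(t - 4)(t - 2); at t=-1 this is 60, so t decreases.
The s-coordinate has no critical point in that direction and runs off to infinity.

diverges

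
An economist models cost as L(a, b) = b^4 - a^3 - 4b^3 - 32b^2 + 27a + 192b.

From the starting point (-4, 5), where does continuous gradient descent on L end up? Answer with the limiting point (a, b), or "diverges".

(-3, 4)

L is separable, so gradient descent decouples: a follows -∂L/∂a, b follows -∂L/∂b.
∂L/∂a = -3(a - 3)(a + 3); at a=-4 this is -21, so a increases.
∂L/∂b = 4(b - 4)(b - 3)(b + 4); at b=5 this is 72, so b decreases.
a converges to its nearest critical value -3 (a local min of the a-part); b converges to 4. The iterate converges to (-3, 4).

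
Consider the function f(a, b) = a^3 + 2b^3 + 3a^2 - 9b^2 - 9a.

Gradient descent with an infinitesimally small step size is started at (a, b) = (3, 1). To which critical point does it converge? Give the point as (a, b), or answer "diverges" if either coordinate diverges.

(1, 3)

f is separable, so gradient descent decouples: a follows -∂f/∂a, b follows -∂f/∂b.
∂f/∂a = 3(a - 1)(a + 3); at a=3 this is 36, so a decreases.
∂f/∂b = 6b(b - 3); at b=1 this is -12, so b increases.
a converges to its nearest critical value 1 (a local min of the a-part); b converges to 3. The iterate converges to (1, 3).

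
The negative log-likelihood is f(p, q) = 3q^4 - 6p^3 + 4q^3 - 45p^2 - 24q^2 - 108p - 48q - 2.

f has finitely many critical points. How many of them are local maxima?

f separates as a function of p plus a function of q, so ∇f=0 decouples.
∂f/∂p = -18(p + 2)(p + 3) = 0 at p ∈ {-3, -2}; ∂f/∂q = 12(q - 2)(q + 1)(q + 2) = 0 at q ∈ {-2, -1, 2}.
The Hessian is diagonal: diag(f_pp, f_qq). Second derivatives: f_pp(-3)=18, f_pp(-2)=-18; f_qq(-2)=48, f_qq(-1)=-36, f_qq(2)=144.
Local maxima occur where both diagonal entries negative: (-2, -1). Count: 1.

1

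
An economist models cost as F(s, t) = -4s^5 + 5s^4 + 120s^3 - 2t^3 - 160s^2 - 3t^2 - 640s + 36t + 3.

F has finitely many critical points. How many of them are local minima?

F separates as a function of s plus a function of t, so ∇F=0 decouples.
∂F/∂s = -20(s - 4)(s - 2)(s + 1)(s + 4) = 0 at s ∈ {-4, -1, 2, 4}; ∂F/∂t = -6(t - 2)(t + 3) = 0 at t ∈ {-3, 2}.
The Hessian is diagonal: diag(F_ss, F_tt). Second derivatives: F_ss(-4)=2880, F_ss(-1)=-900, F_ss(2)=720, F_ss(4)=-1600; F_tt(-3)=30, F_tt(2)=-30.
Local minima occur where both diagonal entries positive: (-4, -3), (2, -3). Count: 2.

2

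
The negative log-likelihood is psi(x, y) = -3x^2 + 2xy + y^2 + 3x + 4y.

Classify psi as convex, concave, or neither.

psi is quadratic, so its Hessian is the constant matrix H = [[-6, 2], [2, 2]].
det(H) = -16, tr(H) = -4.
det(H) < 0, so H is indefinite: neither convex nor concave.

neither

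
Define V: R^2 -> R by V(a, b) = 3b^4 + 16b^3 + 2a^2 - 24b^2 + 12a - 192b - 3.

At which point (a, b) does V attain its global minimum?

V(a,b) separates as P(a) + Q(b) − 3, so its minimum is min P + min Q − 3.
P'(a) = 4a + 12 vanishes at a ∈ {-3}; Q'(b) = 12(b - 2)(b + 2)(b + 4) vanishes at b ∈ {-4, -2, 2}.
Local minima of P (where P''>0): P(-3)=-18. Local minima of Q: Q(-4)=128, Q(2)=-304.
So the global minimum of V is P(-3) + Q(2) − 3 = -18 − 304 − 3 = -325, attained at (-3, 2).

(-3, 2)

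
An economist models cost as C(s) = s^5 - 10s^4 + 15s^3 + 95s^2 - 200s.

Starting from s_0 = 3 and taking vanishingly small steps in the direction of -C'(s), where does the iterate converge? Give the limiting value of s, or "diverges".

1

C'(s) = 5(s - 5)(s - 4)(s - 1)(s + 2), so C'(3) = 100.
Gradient descent moves in the -C' direction, i.e. s is decreasing.
The nearest critical point in that direction is s = 1, where C'' = 180 > 0 (a local minimum). The iterate converges there.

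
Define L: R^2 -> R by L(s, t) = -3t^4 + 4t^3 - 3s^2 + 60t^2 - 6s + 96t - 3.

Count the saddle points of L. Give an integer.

L separates as a function of s plus a function of t, so ∇L=0 decouples.
∂L/∂s = -6(s + 1) = 0 at s ∈ {-1}; ∂L/∂t = -12(t - 4)(t + 1)(t + 2) = 0 at t ∈ {-2, -1, 4}.
The Hessian is diagonal: diag(L_ss, L_tt). Second derivatives: L_ss(-1)=-6; L_tt(-2)=-72, L_tt(-1)=60, L_tt(4)=-360.
Saddle points occur where the two diagonal entries have opposite signs: (-1, -1). Count: 1.

1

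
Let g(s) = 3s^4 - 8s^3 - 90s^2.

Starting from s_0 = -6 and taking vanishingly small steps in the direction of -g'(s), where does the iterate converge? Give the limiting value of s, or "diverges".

g'(s) = 12s(s - 5)(s + 3), so g'(-6) = -2376.
Gradient descent moves in the -g' direction, i.e. s is increasing.
The nearest critical point in that direction is s = -3, where g'' = 288 > 0 (a local minimum). The iterate converges there.

-3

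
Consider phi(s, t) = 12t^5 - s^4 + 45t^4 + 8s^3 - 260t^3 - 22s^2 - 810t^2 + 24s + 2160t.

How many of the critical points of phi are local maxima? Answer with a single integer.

4

phi separates as a function of s plus a function of t, so ∇phi=0 decouples.
∂phi/∂s = -4(s - 3)(s - 2)(s - 1) = 0 at s ∈ {1, 2, 3}; ∂phi/∂t = 60(t - 3)(t - 1)(t + 3)(t + 4) = 0 at t ∈ {-4, -3, 1, 3}.
The Hessian is diagonal: diag(phi_ss, phi_tt). Second derivatives: phi_ss(1)=-8, phi_ss(2)=4, phi_ss(3)=-8; phi_tt(-4)=-2100, phi_tt(-3)=1440, phi_tt(1)=-2400, phi_tt(3)=5040.
Local maxima occur where both diagonal entries negative: (1, -4), (1, 1), (3, -4), (3, 1). Count: 4.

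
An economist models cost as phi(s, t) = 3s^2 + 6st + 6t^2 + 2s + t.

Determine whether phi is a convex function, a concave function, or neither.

convex

phi is quadratic, so its Hessian is the constant matrix H = [[6, 6], [6, 12]].
det(H) = 36, tr(H) = 18.
det(H) > 0 and tr(H) > 0, so H is positive definite everywhere: convex.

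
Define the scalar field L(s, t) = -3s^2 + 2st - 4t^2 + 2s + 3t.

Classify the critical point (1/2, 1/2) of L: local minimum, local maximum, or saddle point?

The Hessian of L is constant: H = [[-6, 2], [2, -8]].
det(H) = (-6)·(-8) − 2² = 44.
det(H) > 0 and tr(H) = -14 < 0, so H is negative definite and the point is a local maximum.

local maximum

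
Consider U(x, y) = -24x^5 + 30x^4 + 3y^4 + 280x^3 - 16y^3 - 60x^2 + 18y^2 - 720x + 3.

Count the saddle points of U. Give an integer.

6

U separates as a function of x plus a function of y, so ∇U=0 decouples.
∂U/∂x = -120(x - 3)(x - 1)(x + 1)(x + 2) = 0 at x ∈ {-2, -1, 1, 3}; ∂U/∂y = 12y(y - 3)(y - 1) = 0 at y ∈ {0, 1, 3}.
The Hessian is diagonal: diag(U_xx, U_yy). Second derivatives: U_xx(-2)=1800, U_xx(-1)=-960, U_xx(1)=1440, U_xx(3)=-4800; U_yy(0)=36, U_yy(1)=-24, U_yy(3)=72.
Saddle points occur where the two diagonal entries have opposite signs: (-2, 1), (-1, 0), (-1, 3), (1, 1), (3, 0), (3, 3). Count: 6.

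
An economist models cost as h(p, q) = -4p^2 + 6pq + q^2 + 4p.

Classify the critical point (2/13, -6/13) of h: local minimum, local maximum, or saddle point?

The Hessian of h is constant: H = [[-8, 6], [6, 2]].
det(H) = (-8)·2 − 6² = -52.
Since det(H) < 0, H is indefinite and the critical point is a saddle point.

saddle point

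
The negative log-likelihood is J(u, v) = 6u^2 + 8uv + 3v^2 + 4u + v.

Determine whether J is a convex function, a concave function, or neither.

convex

J is quadratic, so its Hessian is the constant matrix H = [[12, 8], [8, 6]].
det(H) = 8, tr(H) = 18.
det(H) > 0 and tr(H) > 0, so H is positive definite everywhere: convex.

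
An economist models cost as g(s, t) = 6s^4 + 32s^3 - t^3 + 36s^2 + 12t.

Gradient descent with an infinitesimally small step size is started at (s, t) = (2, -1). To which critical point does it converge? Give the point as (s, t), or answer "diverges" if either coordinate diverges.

(0, -2)

g is separable, so gradient descent decouples: s follows -∂g/∂s, t follows -∂g/∂t.
∂g/∂s = 24s(s + 1)(s + 3); at s=2 this is 720, so s decreases.
∂g/∂t = -3(t - 2)(t + 2); at t=-1 this is 9, so t decreases.
s converges to its nearest critical value 0 (a local min of the s-part); t converges to -2. The iterate converges to (0, -2).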